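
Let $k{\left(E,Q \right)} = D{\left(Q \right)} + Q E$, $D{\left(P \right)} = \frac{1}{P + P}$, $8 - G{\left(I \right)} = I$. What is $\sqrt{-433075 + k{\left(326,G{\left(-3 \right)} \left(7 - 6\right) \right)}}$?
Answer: $\frac{i \sqrt{207872654}}{22} \approx 655.35 i$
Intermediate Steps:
$G{\left(I \right)} = 8 - I$
$D{\left(P \right)} = \frac{1}{2 P}$
$k{\left(E,Q \right)} = \frac{1}{2 Q} + E Q$ ($k{\left(E,Q \right)} = \frac{1}{2 Q} + Q E = \frac{1}{2 Q} + E Q$)
$\sqrt{-433075 + k{\left(326,G{\left(-3 \right)} \left(7 - 6\right) \right)}} = \sqrt{-433075 + \left(\frac{1}{2 \left(8 - -3\right) \left(7 - 6\right)} + 326 \left(8 - -3\right) \left(7 - 6\right)\right)} = \sqrt{-433075 + \left(\frac{1}{2 \left(8 + 3\right) 1} + 326 \left(8 + 3\right) 1\right)} = \sqrt{-433075 + \left(\frac{1}{2 \cdot 11 \cdot 1} + 326 \cdot 11 \cdot 1\right)} = \sqrt{-433075 + \left(\frac{1}{2 \cdot 11} + 326 \cdot 11\right)} = \sqrt{-433075 + \left(\frac{1}{2} \cdot \frac{1}{11} + 3586\right)} = \sqrt{-433075 + \left(\frac{1}{22} + 3586\right)} = \sqrt{-433075 + \frac{78893}{22}} = \sqrt{- \frac{9448757}{22}} = \frac{i \sqrt{207872654}}{22}$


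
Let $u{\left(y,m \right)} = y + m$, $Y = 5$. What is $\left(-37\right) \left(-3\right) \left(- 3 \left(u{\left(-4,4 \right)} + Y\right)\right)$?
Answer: $-1665$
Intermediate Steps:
$u{\left(y,m \right)} = m + y$
$\left(-37\right) \left(-3\right) \left(- 3 \left(u{\left(-4,4 \right)} + Y\right)\right) = \left(-37\right) \left(-3\right) \left(- 3 \left(\left(4 - 4\right) + 5\right)\right) = 111 \left(- 3 \left(0 + 5\right)\right) = 111 \left(\left(-3\right) 5\right) = 111 \left(-15\right) = -1665$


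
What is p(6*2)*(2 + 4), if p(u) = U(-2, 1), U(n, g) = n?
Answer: -12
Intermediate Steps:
p(u) = -2
p(6*2)*(2 + 4) = -2*(2 + 4) = -2*6 = -12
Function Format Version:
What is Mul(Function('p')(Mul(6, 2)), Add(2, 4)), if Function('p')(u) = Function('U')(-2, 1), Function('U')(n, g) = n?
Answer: -12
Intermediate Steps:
Function('p')(u) = -2
Mul(Function('p')(Mul(6, 2)), Add(2, 4)) = Mul(-2, Add(2, 4)) = Mul(-2, 6) = -12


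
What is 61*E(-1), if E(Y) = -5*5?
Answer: -1525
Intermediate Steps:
E(Y) = -25
61*E(-1) = 61*(-25) = -1525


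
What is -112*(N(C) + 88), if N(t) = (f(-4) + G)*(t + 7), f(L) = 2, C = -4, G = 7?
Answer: -12880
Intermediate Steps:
N(t) = 63 + 9*t (N(t) = (2 + 7)*(t + 7) = 9*(7 + t) = 63 + 9*t)
-112*(N(C) + 88) = -112*((63 + 9*(-4)) + 88) = -112*((63 - 36) + 88) = -112*(27 + 88) = -112*115 = -12880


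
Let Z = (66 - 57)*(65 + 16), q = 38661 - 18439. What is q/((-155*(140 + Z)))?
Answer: -20222/134695 ≈ -0.15013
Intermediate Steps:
q = 20222
Z = 729 (Z = 9*81 = 729)
q/((-155*(140 + Z))) = 20222/((-155*(140 + 729))) = 20222/((-155*869)) = 20222/(-134695) = 20222*(-1/134695) = -20222/134695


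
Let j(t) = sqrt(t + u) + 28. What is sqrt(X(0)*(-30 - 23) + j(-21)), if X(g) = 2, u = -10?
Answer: sqrt(-78 + I*sqrt(31)) ≈ 0.31501 + 8.8374*I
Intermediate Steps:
j(t) = 28 + sqrt(-10 + t) (j(t) = sqrt(t - 10) + 28 = sqrt(-10 + t) + 28 = 28 + sqrt(-10 + t))
sqrt(X(0)*(-30 - 23) + j(-21)) = sqrt(2*(-30 - 23) + (28 + sqrt(-10 - 21))) = sqrt(2*(-53) + (28 + sqrt(-31))) = sqrt(-106 + (28 + I*sqrt(31))) = sqrt(-78 + I*sqrt(31))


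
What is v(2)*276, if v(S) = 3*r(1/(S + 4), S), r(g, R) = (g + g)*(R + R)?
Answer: 1104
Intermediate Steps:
r(g, R) = 4*R*g (r(g, R) = (2*g)*(2*R) = 4*R*g)
v(S) = 12*S/(4 + S) (v(S) = 3*(4*S/(S + 4)) = 3*(4*S/(4 + S)) = 12*S/(4 + S))
v(2)*276 = (12*2/(4 + 2))*276 = (12*2/6)*276 = (12*2*(⅙))*276 = 4*276 = 1104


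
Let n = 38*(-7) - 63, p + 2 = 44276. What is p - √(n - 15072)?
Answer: 44274 - I*√15401 ≈ 44274.0 - 124.1*I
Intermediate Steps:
p = 44274 (p = -2 + 44276 = 44274)
n = -329 (n = -266 - 63 = -329)
p - √(n - 15072) = 44274 - √(-329 - 15072) = 44274 - √(-15401) = 44274 - I*√15401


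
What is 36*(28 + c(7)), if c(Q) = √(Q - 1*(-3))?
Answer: 1008 + 36*√10 ≈ 1121.8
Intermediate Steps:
c(Q) = √(3 + Q) (c(Q) = √(Q + 3) = √(3 + Q))
36*(28 + c(7)) = 36*(28 + √(3 + 7)) = 36*(28 + √10) = 1008 + 36*√10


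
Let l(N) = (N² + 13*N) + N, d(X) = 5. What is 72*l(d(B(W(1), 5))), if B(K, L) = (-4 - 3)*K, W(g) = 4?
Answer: 6840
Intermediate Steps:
B(K, L) = -7*K
l(N) = N² + 14*N
72*l(d(B(W(1), 5))) = 72*(5*(14 + 5)) = 72*(5*19) = 72*95 = 6840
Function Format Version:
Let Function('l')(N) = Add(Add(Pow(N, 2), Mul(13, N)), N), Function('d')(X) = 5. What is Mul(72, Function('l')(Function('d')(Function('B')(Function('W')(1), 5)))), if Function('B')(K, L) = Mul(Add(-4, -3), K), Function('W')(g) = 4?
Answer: 6840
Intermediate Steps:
Function('B')(K, L) = Mul(-7, K)
Function('l')(N) = Add(Pow(N, 2), Mul(14, N))
Mul(72, Function('l')(Function('d')(Function('B')(Function('W')(1), 5)))) = Mul(72, Mul(5, Add(14, 5))) = Mul(72, Mul(5, 19)) = Mul(72, 95) = 6840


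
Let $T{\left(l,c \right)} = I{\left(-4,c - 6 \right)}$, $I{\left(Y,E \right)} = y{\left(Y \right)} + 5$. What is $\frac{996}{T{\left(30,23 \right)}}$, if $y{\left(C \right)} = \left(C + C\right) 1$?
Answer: $-332$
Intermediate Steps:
$y{\left(C \right)} = 2 C$ ($y{\left(C \right)} = 2 C 1 = 2 C$)
$I{\left(Y,E \right)} = 5 + 2 Y$ ($I{\left(Y,E \right)} = 2 Y + 5 = 5 + 2 Y$)
$T{\left(l,c \right)} = -3$ ($T{\left(l,c \right)} = 5 + 2 \left(-4\right) = 5 - 8 = -3$)
$\frac{996}{T{\left(30,23 \right)}} = \frac{996}{-3} = 996 \left(- \frac{1}{3}\right) = -332$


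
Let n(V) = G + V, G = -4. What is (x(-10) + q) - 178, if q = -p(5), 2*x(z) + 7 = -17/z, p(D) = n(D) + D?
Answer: -3733/20 ≈ -186.65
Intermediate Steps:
n(V) = -4 + V
p(D) = -4 + 2*D (p(D) = (-4 + D) + D = -4 + 2*D)
x(z) = -7/2 - 17/(2*z) (x(z) = -7/2 + (-17/z)/2 = -7/2 - 17/(2*z))
q = -6 (q = -(-4 + 2*5) = -(-4 + 10) = -1*6 = -6)
(x(-10) + q) - 178 = ((½)*(-17 - 7*(-10))/(-10) - 6) - 178 = ((½)*(-⅒)*(-17 + 70) - 6) - 178 = ((½)*(-⅒)*53 - 6) - 178 = (-53/20 - 6) - 178 = -173/20 - 178 = -3733/20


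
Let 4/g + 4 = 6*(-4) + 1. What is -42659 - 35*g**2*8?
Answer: -31102891/729 ≈ -42665.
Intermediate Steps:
g = -4/27 (g = 4/(-4 + (6*(-4) + 1)) = 4/(-4 + (-24 + 1)) = 4/(-4 - 23) = 4/(-27) = 4*(-1/27) = -4/27 ≈ -0.14815)
-42659 - 35*g**2*8 = -42659 - 35*(-4/27)**2*8 = -42659 - 35*(16/729)*8 = -42659 - 560*8/729 = -42659 - 1*4480/729 = -42659 - 4480/729 = -31102891/729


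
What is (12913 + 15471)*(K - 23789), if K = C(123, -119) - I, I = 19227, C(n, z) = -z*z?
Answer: -1622911968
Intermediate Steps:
C(n, z) = -z**2
K = -33388 (K = -1*(-119)**2 - 1*19227 = -1*14161 - 19227 = -14161 - 19227 = -33388)
(12913 + 15471)*(K - 23789) = (12913 + 15471)*(-33388 - 23789) = 28384*(-57177) = -1622911968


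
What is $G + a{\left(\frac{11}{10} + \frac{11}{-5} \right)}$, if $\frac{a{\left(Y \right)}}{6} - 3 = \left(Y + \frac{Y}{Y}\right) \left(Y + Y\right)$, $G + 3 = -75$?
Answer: $- \frac{1467}{25} \approx -58.68$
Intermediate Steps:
$G = -78$ ($G = -3 - 75 = -78$)
$a{\left(Y \right)} = 18 + 12 Y \left(1 + Y\right)$ ($a{\left(Y \right)} = 18 + 6 \left(Y + \frac{Y}{Y}\right) \left(Y + Y\right) = 18 + 6 \left(Y + 1\right) 2 Y = 18 + 6 \left(1 + Y\right) 2 Y = 18 + 6 \cdot 2 Y \left(1 + Y\right) = 18 + 12 Y \left(1 + Y\right)$)
$G + a{\left(\frac{11}{10} + \frac{11}{-5} \right)} = -78 + \left(18 + 12 \left(\frac{11}{10} + \frac{11}{-5}\right) + 12 \left(\frac{11}{10} + \frac{11}{-5}\right)^{2}\right) = -78 + \left(18 + 12 \left(11 \cdot \frac{1}{10} + 11 \left(- \frac{1}{5}\right)\right) + 12 \left(11 \cdot \frac{1}{10} + 11 \left(- \frac{1}{5}\right)\right)^{2}\right) = -78 + \left(18 + 12 \left(\frac{11}{10} - \frac{11}{5}\right) + 12 \left(\frac{11}{10} - \frac{11}{5}\right)^{2}\right) = -78 + \left(18 + 12 \left(- \frac{11}{10}\right) + 12 \left(- \frac{11}{10}\right)^{2}\right) = -78 + \left(18 - \frac{66}{5} + 12 \cdot \frac{121}{100}\right) = -78 + \left(18 - \frac{66}{5} + \frac{363}{25}\right) = -78 + \frac{483}{25} = - \frac{1467}{25}$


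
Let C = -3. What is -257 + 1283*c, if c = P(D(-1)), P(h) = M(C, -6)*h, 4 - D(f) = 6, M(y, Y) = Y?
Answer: 15139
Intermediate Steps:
D(f) = -2 (D(f) = 4 - 1*6 = 4 - 6 = -2)
P(h) = -6*h
c = 12 (c = -6*(-2) = 12)
-257 + 1283*c = -257 + 1283*12 = -257 + 15396 = 15139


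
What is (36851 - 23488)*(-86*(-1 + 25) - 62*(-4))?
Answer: -24267208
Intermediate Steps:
(36851 - 23488)*(-86*(-1 + 25) - 62*(-4)) = 13363*(-86*24 + 248) = 13363*(-2064 + 248) = 13363*(-1816) = -24267208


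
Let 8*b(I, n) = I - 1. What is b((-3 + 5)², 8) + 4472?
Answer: 35779/8 ≈ 4472.4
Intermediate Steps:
b(I, n) = -⅛ + I/8 (b(I, n) = (I - 1)/8 = (-1 + I)/8 = -⅛ + I/8)
b((-3 + 5)², 8) + 4472 = (-⅛ + (-3 + 5)²/8) + 4472 = (-⅛ + (⅛)*2²) + 4472 = (-⅛ + (⅛)*4) + 4472 = (-⅛ + ½) + 4472 = 3/8 + 4472 = 35779/8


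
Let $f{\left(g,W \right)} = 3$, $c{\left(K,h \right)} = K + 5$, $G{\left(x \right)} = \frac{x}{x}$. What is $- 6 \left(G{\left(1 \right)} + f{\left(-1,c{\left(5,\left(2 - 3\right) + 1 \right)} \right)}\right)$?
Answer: $-24$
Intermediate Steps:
$G{\left(x \right)} = 1$
$c{\left(K,h \right)} = 5 + K$
$- 6 \left(G{\left(1 \right)} + f{\left(-1,c{\left(5,\left(2 - 3\right) + 1 \right)} \right)}\right) = - 6 \left(1 + 3\right) = \left(-6\right) 4 = -24$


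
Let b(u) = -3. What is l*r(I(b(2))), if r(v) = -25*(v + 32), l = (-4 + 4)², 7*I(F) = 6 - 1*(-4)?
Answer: 0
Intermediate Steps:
I(F) = 10/7 (I(F) = (6 - 1*(-4))/7 = (6 + 4)/7 = (⅐)*10 = 10/7)
l = 0 (l = 0² = 0)
r(v) = -800 - 25*v (r(v) = -25*(32 + v) = -800 - 25*v)
l*r(I(b(2))) = 0*(-800 - 25*10/7) = 0*(-800 - 250/7) = 0*(-5850/7) = 0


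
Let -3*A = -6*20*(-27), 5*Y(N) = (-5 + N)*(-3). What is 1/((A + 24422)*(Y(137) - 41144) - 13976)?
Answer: -5/4811229552 ≈ -1.0392e-9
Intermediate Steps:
Y(N) = 3 - 3*N/5 (Y(N) = ((-5 + N)*(-3))/5 = (15 - 3*N)/5 = 3 - 3*N/5)
A = -1080 (A = -(-6*20)*(-27)/3 = -(-40)*(-27) = -⅓*3240 = -1080)
1/((A + 24422)*(Y(137) - 41144) - 13976) = 1/((-1080 + 24422)*((3 - ⅗*137) - 41144) - 13976) = 1/(23342*((3 - 411/5) - 41144) - 13976) = 1/(23342*(-396/5 - 41144) - 13976) = 1/(23342*(-206116/5) - 13976) = 1/(-4811159672/5 - 13976) = 1/(-4811229552/5) = -5/4811229552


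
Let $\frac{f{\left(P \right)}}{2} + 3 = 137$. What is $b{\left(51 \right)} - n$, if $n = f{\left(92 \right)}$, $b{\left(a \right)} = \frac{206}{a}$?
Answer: $- \frac{13462}{51} \approx -263.96$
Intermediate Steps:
$f{\left(P \right)} = 268$ ($f{\left(P \right)} = -6 + 2 \cdot 137 = -6 + 274 = 268$)
$n = 268$
$b{\left(51 \right)} - n = \frac{206}{51} - 268 = - \frac{13462}{51}$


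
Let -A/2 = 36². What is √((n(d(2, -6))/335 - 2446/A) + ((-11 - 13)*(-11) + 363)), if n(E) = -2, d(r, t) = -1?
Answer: √91329520055/12060 ≈ 25.059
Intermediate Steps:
A = -2592 (A = -2*36² = -2*1296 = -2592)
√((n(d(2, -6))/335 - 2446/A) + ((-11 - 13)*(-11) + 363)) = √((-2/335 - 2446/(-2592)) + ((-11 - 13)*(-11) + 363)) = √((-2*1/335 - 2446*(-1/2592)) + (-24*(-11) + 363)) = √((-2/335 + 1223/1296) + (264 + 363)) = √(407113/434160 + 627) = √(272625433/434160) = √91329520055/12060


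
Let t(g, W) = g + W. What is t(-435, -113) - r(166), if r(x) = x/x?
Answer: -549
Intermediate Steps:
t(g, W) = W + g
r(x) = 1
t(-435, -113) - r(166) = (-113 - 435) - 1*1 = -548 - 1 = -549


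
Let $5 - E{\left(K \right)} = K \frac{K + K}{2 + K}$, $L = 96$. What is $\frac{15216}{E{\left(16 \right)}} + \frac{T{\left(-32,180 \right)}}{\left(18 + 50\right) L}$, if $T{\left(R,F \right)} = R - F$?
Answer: $- \frac{223503791}{344352} \approx -649.06$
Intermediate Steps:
$E{\left(K \right)} = 5 - \frac{2 K^{2}}{2 + K}$ ($E{\left(K \right)} = 5 - K \frac{K + K}{2 + K} = 5 - K \frac{2 K}{2 + K} = 5 - \frac{2 K^{2}}{2 + K}$)
$\frac{15216}{E{\left(16 \right)}} + \frac{T{\left(-32,180 \right)}}{\left(18 + 50\right) L} = \frac{15216}{\frac{1}{2 + 16} \left(10 - 2 \cdot 16^{2} + 5 \cdot 16\right)} + \frac{-32 - 180}{\left(18 + 50\right) 96} = \frac{15216}{\frac{1}{18} \left(10 - 512 + 80\right)} + \frac{-32 - 180}{68 \cdot 96} = \frac{15216}{\frac{1}{18} \left(10 - 512 + 80\right)} - \frac{212}{6528} = \frac{15216}{\frac{1}{18} \left(-422\right)} - \frac{53}{1632} = \frac{15216}{- \frac{211}{9}} - \frac{53}{1632} = 15216 \left(- \frac{9}{211}\right) - \frac{53}{1632} = - \frac{136944}{211} - \frac{53}{1632} = - \frac{223503791}{344352}$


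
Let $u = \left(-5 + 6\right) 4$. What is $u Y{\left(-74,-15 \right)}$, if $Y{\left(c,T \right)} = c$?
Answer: $-296$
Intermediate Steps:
$u = 4$ ($u = 1 \cdot 4 = 4$)
$u Y{\left(-74,-15 \right)} = 4 \left(-74\right) = -296$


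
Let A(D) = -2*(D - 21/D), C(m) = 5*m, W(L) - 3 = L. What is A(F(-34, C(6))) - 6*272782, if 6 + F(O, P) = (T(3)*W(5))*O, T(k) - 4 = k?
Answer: -1559392781/955 ≈ -1.6329e+6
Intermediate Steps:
W(L) = 3 + L
T(k) = 4 + k
F(O, P) = -6 + 56*O (F(O, P) = -6 + ((4 + 3)*(3 + 5))*O = -6 + (7*8)*O = -6 + 56*O)
A(D) = -2*D + 42/D
A(F(-34, C(6))) - 6*272782 = (-2*(-6 + 56*(-34)) + 42/(-6 + 56*(-34))) - 6*272782 = (-2*(-6 - 1904) + 42/(-6 - 1904)) - 1*1636692 = (-2*(-1910) + 42/(-1910)) - 1636692 = (3820 + 42*(-1/1910)) - 1636692 = (3820 - 21/955) - 1636692 = 3648079/955 - 1636692 = -1559392781/955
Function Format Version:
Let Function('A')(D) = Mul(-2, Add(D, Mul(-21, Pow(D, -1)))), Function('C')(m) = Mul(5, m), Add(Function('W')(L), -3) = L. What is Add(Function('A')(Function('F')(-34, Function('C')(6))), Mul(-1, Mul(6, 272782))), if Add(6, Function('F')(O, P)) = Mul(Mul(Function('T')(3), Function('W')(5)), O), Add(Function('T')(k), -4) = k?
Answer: Rational(-1559392781, 955) ≈ -1.6329e+6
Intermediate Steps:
Function('W')(L) = Add(3, L)
Function('T')(k) = Add(4, k)
Function('F')(O, P) = Add(-6, Mul(56, O)) (Function('F')(O, P) = Add(-6, Mul(Mul(Add(4, 3), Add(3, 5)), O)) = Add(-6, Mul(Mul(7, 8), O)) = Add(-6, Mul(56, O)))
Function('A')(D) = Add(Mul(-2, D), Mul(42, Pow(D, -1)))
Add(Function('A')(Function('F')(-34, Function('C')(6))), Mul(-1, Mul(6, 272782))) = Add(Add(Mul(-2, Add(-6, Mul(56, -34))), Mul(42, Pow(Add(-6, Mul(56, -34)), -1))), Mul(-1, Mul(6, 272782))) = Add(Add(Mul(-2, Add(-6, -1904)), Mul(42, Pow(Add(-6, -1904), -1))), Mul(-1, 1636692)) = Add(Add(Mul(-2, -1910), Mul(42, Pow(-1910, -1))), -1636692) = Add(Add(3820, Mul(42, Rational(-1, 1910))), -1636692) = Add(Add(3820, Rational(-21, 955)), -1636692) = Add(Rational(3648079, 955), -1636692) = Rational(-1559392781, 955)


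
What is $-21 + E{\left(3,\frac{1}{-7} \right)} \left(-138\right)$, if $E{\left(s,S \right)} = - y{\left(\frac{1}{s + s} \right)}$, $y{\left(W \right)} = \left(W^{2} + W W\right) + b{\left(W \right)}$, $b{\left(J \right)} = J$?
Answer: $\frac{29}{3} \approx 9.6667$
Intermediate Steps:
$y{\left(W \right)} = W + 2 W^{2}$ ($y{\left(W \right)} = \left(W^{2} + W W\right) + W = \left(W^{2} + W^{2}\right) + W = 2 W^{2} + W = W + 2 W^{2}$)
$E{\left(s,S \right)} = - \frac{1 + \frac{1}{s}}{2 s}$ ($E{\left(s,S \right)} = - \frac{1 + \frac{2}{s + s}}{s + s} = - \frac{1 + \frac{2}{2 s}}{2 s} = - \frac{1}{2 s} \left(1 + 2 \frac{1}{2 s}\right) = - \frac{1}{2 s} \left(1 + \frac{1}{s}\right) = - \frac{1 + \frac{1}{s}}{2 s}$)
$-21 + E{\left(3,\frac{1}{-7} \right)} \left(-138\right) = -21 + \frac{-1 - 3}{2 \cdot 9} \left(-138\right) = -21 + \frac{1}{2} \cdot \frac{1}{9} \left(-1 - 3\right) \left(-138\right) = -21 + \frac{1}{2} \cdot \frac{1}{9} \left(-4\right) \left(-138\right) = -21 - - \frac{92}{3} = -21 + \frac{92}{3} = \frac{29}{3}$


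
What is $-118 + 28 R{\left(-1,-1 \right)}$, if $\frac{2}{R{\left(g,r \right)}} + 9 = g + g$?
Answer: $- \frac{1354}{11} \approx -123.09$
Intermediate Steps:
$R{\left(g,r \right)} = \frac{2}{-9 + 2 g}$ ($R{\left(g,r \right)} = \frac{2}{-9 + \left(g + g\right)} = \frac{2}{-9 + 2 g}$)
$-118 + 28 R{\left(-1,-1 \right)} = -118 + 28 \frac{2}{-9 + 2 \left(-1\right)} = -118 + 28 \frac{2}{-9 - 2} = -118 + 28 \frac{2}{-11} = -118 + 28 \cdot 2 \left(- \frac{1}{11}\right) = -118 + 28 \left(- \frac{2}{11}\right) = -118 - \frac{56}{11} = - \frac{1354}{11}$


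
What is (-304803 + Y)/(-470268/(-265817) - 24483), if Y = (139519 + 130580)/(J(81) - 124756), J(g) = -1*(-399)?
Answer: 3358567382877030/269752192597817 ≈ 12.451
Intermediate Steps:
J(g) = 399
Y = -270099/124357 (Y = (139519 + 130580)/(399 - 124756) = 270099/(-124357) = 270099*(-1/124357) = -270099/124357 ≈ -2.1720)
(-304803 + Y)/(-470268/(-265817) - 24483) = (-304803 - 270099/124357)/(-470268/(-265817) - 24483) = -37904656770/(124357*(-470268*(-1/265817) - 24483)) = -37904656770/(124357*(470268/265817 - 24483)) = -37904656770/(124357*(-6507527343/265817)) = -37904656770/124357*(-265817/6507527343) = 3358567382877030/269752192597817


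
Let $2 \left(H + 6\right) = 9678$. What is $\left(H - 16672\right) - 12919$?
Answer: $-24758$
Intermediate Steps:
$H = 4833$ ($H = -6 + \frac{1}{2} \cdot 9678 = -6 + 4839 = 4833$)
$\left(H - 16672\right) - 12919 = \left(4833 - 16672\right) - 12919 = -11839 - 12919 = -24758$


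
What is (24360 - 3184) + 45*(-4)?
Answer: 20996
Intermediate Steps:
(24360 - 3184) + 45*(-4) = 21176 - 180 = 20996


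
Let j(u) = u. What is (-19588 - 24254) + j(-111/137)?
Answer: -6006465/137 ≈ -43843.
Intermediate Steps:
(-19588 - 24254) + j(-111/137) = (-19588 - 24254) - 111/137 = -43842 - 111*1/137 = -43842 - 111/137 = -6006465/137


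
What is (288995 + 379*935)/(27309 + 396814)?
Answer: 643360/424123 ≈ 1.5169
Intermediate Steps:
(288995 + 379*935)/(27309 + 396814) = (288995 + 354365)/424123 = 643360*(1/424123) = 643360/424123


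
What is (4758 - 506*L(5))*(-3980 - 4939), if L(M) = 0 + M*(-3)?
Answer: -110131812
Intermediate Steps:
L(M) = -3*M (L(M) = 0 - 3*M = -3*M)
(4758 - 506*L(5))*(-3980 - 4939) = (4758 - (-1518)*5)*(-3980 - 4939) = (4758 - 506*(-15))*(-8919) = (4758 + 7590)*(-8919) = 12348*(-8919) = -110131812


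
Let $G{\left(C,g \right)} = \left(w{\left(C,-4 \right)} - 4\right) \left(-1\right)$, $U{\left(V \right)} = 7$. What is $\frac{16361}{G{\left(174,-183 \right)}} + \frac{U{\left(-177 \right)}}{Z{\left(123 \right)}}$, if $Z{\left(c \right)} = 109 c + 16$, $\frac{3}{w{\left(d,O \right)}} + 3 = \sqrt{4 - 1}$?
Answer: $\frac{2415751146}{791957} - \frac{16361 \sqrt{3}}{59} \approx 2570.1$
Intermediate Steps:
$w{\left(d,O \right)} = \frac{3}{-3 + \sqrt{3}}$ ($w{\left(d,O \right)} = \frac{3}{-3 + \sqrt{4 - 1}} = \frac{3}{-3 + \sqrt{3}}$)
$G{\left(C,g \right)} = \frac{11}{2} + \frac{\sqrt{3}}{2}$ ($G{\left(C,g \right)} = \left(\left(- \frac{3}{2} - \frac{\sqrt{3}}{2}\right) - 4\right) \left(-1\right) = \left(- \frac{11}{2} - \frac{\sqrt{3}}{2}\right) \left(-1\right) = \frac{11}{2} + \frac{\sqrt{3}}{2}$)
$Z{\left(c \right)} = 16 + 109 c$
$\frac{16361}{G{\left(174,-183 \right)}} + \frac{U{\left(-177 \right)}}{Z{\left(123 \right)}} = \frac{16361}{\frac{11}{2} + \frac{\sqrt{3}}{2}} + \frac{7}{16 + 109 \cdot 123} = \frac{16361}{\frac{11}{2} + \frac{\sqrt{3}}{2}} + \frac{7}{16 + 13407} = \frac{16361}{\frac{11}{2} + \frac{\sqrt{3}}{2}} + \frac{7}{13423} = \frac{7}{13423} + \frac{16361}{\frac{11}{2} + \frac{\sqrt{3}}{2}}$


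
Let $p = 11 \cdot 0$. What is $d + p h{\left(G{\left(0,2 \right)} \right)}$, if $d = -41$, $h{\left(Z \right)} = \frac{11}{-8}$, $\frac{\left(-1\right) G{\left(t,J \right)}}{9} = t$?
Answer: $-41$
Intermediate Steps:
$G{\left(t,J \right)} = - 9 t$
$h{\left(Z \right)} = - \frac{11}{8}$ ($h{\left(Z \right)} = 11 \left(- \frac{1}{8}\right) = - \frac{11}{8}$)
$p = 0$
$d + p h{\left(G{\left(0,2 \right)} \right)} = -41 + 0 \left(- \frac{11}{8}\right) = -41 + 0 = -41$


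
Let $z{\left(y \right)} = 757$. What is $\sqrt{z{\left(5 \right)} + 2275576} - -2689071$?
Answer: $2689071 + \sqrt{2276333} \approx 2.6906 \cdot 10^{6}$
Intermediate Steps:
$\sqrt{z{\left(5 \right)} + 2275576} - -2689071 = \sqrt{757 + 2275576} - -2689071 = \sqrt{2276333} + 2689071 = 2689071 + \sqrt{2276333}$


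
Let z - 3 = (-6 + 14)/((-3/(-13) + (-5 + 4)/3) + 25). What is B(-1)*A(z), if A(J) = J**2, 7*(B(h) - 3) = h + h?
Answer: 197611875/6599887 ≈ 29.942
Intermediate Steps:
B(h) = 3 + 2*h/7 (B(h) = 3 + (h + h)/7 = 3 + (2*h)/7 = 3 + 2*h/7)
z = 3225/971 (z = 3 + (-6 + 14)/((-3/(-13) + (-5 + 4)/3) + 25) = 3 + 8/((-3*(-1/13) - 1*1/3) + 25) = 3 + 8/((3/13 - 1/3) + 25) = 3 + 8/(-4/39 + 25) = 3 + 8/(971/39) = 3 + 8*(39/971) = 3 + 312/971 = 3225/971 ≈ 3.3213)
B(-1)*A(z) = (3 + (2/7)*(-1))*(3225/971)**2 = (3 - 2/7)*(10400625/942841) = (19/7)*(10400625/942841) = 197611875/6599887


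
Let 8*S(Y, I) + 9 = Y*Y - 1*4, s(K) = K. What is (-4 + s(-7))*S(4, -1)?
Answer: -33/8 ≈ -4.1250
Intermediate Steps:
S(Y, I) = -13/8 + Y**2/8 (S(Y, I) = -9/8 + (Y*Y - 1*4)/8 = -9/8 + (Y**2 - 4)/8 = -9/8 + (-4 + Y**2)/8 = -9/8 + (-1/2 + Y**2/8) = -13/8 + Y**2/8)
(-4 + s(-7))*S(4, -1) = (-4 - 7)*(-13/8 + (1/8)*4**2) = -11*(-13/8 + (1/8)*16) = -11*(-13/8 + 2) = -11*3/8 = -33/8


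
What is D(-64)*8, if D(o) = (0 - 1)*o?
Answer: 512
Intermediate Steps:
D(o) = -o
D(-64)*8 = -1*(-64)*8 = 64*8 = 512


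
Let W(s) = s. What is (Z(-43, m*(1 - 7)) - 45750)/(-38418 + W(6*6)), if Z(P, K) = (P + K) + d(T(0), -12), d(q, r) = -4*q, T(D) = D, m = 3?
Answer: 45811/38382 ≈ 1.1936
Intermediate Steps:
Z(P, K) = K + P (Z(P, K) = (P + K) - 4*0 = (K + P) + 0 = K + P)
(Z(-43, m*(1 - 7)) - 45750)/(-38418 + W(6*6)) = ((3*(1 - 7) - 43) - 45750)/(-38418 + 6*6) = ((3*(-6) - 43) - 45750)/(-38418 + 36) = ((-18 - 43) - 45750)/(-38382) = (-61 - 45750)*(-1/38382) = -45811*(-1/38382) = 45811/38382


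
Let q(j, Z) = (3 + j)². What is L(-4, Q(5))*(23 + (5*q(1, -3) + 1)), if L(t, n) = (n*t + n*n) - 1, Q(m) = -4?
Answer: 3224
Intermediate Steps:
L(t, n) = -1 + n² + n*t (L(t, n) = (n*t + n²) - 1 = (n² + n*t) - 1 = -1 + n² + n*t)
L(-4, Q(5))*(23 + (5*q(1, -3) + 1)) = (-1 + (-4)² - 4*(-4))*(23 + (5*(3 + 1)² + 1)) = (-1 + 16 + 16)*(23 + (5*4² + 1)) = 31*(23 + (5*16 + 1)) = 31*(23 + (80 + 1)) = 31*(23 + 81) = 31*104 = 3224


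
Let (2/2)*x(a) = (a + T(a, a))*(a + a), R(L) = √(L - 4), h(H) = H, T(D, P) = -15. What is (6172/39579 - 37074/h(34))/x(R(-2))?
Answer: 733570999*√6/(8074116*(√6 + 15*I)) ≈ 2.3599 - 14.451*I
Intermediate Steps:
R(L) = √(-4 + L)
x(a) = 2*a*(-15 + a) (x(a) = (a - 15)*(a + a) = (-15 + a)*(2*a) = 2*a*(-15 + a))
(6172/39579 - 37074/h(34))/x(R(-2)) = (6172/39579 - 37074/34)/((2*√(-4 - 2)*(-15 + √(-4 - 2)))) = (6172*(1/39579) - 37074*1/34)/((2*√(-6)*(-15 + √(-6)))) = (6172/39579 - 18537/17)/((2*(I*√6)*(-15 + I*√6))) = -733570999*(-I*√6/(12*(-15 + I*√6)))/672843 = -(-733570999)*I*√6/(8074116*(-15 + I*√6)) = 733570999*I*√6/(8074116*(-15 + I*√6))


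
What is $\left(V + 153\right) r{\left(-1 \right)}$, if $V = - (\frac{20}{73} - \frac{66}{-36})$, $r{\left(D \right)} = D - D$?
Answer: $0$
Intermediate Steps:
$r{\left(D \right)} = 0$
$V = - \frac{923}{438}$ ($V = - (20 \cdot \frac{1}{73} - - \frac{11}{6}) = - (\frac{20}{73} + \frac{11}{6}) = \left(-1\right) \frac{923}{438} = - \frac{923}{438} \approx -2.1073$)
$\left(V + 153\right) r{\left(-1 \right)} = \left(- \frac{923}{438} + 153\right) 0 = \frac{66091}{438} \cdot 0 = 0$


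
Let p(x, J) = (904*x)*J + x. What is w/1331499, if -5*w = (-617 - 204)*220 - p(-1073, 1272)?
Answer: -411216759/2219165 ≈ -185.30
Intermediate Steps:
p(x, J) = x + 904*J*x (p(x, J) = 904*J*x + x = x + 904*J*x)
w = -1233650277/5 (w = -((-617 - 204)*220 - (-1073)*(1 + 904*1272))/5 = -(-821*220 - (-1073)*(1 + 1149888))/5 = -(-180620 - (-1073)*1149889)/5 = -(-180620 - 1*(-1233830897))/5 = -(-180620 + 1233830897)/5 = -⅕*1233650277 = -1233650277/5 ≈ -2.4673e+8)
w/1331499 = -1233650277/5/1331499 = -1233650277/5*1/1331499 = -411216759/2219165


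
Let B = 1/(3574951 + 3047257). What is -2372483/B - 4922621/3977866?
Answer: -62496554655835784445/3977866 ≈ -1.5711e+13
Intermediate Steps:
B = 1/6622208 ≈ 1.5101e-7
-2372483/B - 4922621/3977866 = -2372483/1/6622208 - 4922621/3977866 = -2372483*6622208 - 4922621*1/3977866 = -15711075902464 - 4922621/3977866 = -62496554655835784445/3977866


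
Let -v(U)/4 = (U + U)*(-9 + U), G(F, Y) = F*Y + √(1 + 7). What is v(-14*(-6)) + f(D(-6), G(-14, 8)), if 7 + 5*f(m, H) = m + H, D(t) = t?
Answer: -50425 + 2*√2/5 ≈ -50424.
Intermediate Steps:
G(F, Y) = 2*√2 + F*Y (G(F, Y) = F*Y + √8 = F*Y + 2*√2 = 2*√2 + F*Y)
v(U) = -8*U*(-9 + U) (v(U) = -4*(U + U)*(-9 + U) = -4*2*U*(-9 + U) = -8*U*(-9 + U))
f(m, H) = -7/5 + H/5 + m/5 (f(m, H) = -7/5 + (m + H)/5 = -7/5 + (H + m)/5 = -7/5 + (H/5 + m/5) = -7/5 + H/5 + m/5)
v(-14*(-6)) + f(D(-6), G(-14, 8)) = 8*(-14*(-6))*(9 - (-14)*(-6)) + (-7/5 + (2*√2 - 14*8)/5 + (⅕)*(-6)) = 8*84*(9 - 1*84) + (-7/5 + (2*√2 - 112)/5 - 6/5) = 8*84*(9 - 84) + (-7/5 + (-112 + 2*√2)/5 - 6/5) = 8*84*(-75) + (-7/5 + (-112/5 + 2*√2/5) - 6/5) = -50400 + (-25 + 2*√2/5) = -50425 + 2*√2/5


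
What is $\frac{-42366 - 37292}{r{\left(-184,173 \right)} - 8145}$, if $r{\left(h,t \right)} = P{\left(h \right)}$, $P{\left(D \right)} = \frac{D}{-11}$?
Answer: $\frac{876238}{89411} \approx 9.8001$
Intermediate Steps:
$P{\left(D \right)} = - \frac{D}{11}$ ($P{\left(D \right)} = D \left(- \frac{1}{11}\right) = - \frac{D}{11}$)
$r{\left(h,t \right)} = - \frac{h}{11}$
$\frac{-42366 - 37292}{r{\left(-184,173 \right)} - 8145} = \frac{-42366 - 37292}{\left(- \frac{1}{11}\right) \left(-184\right) - 8145} = - \frac{79658}{\frac{184}{11} - 8145} = - \frac{79658}{- \frac{89411}{11}} = \left(-79658\right) \left(- \frac{11}{89411}\right) = \frac{876238}{89411}$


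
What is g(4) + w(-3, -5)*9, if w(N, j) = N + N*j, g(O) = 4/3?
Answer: 328/3 ≈ 109.33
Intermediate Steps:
g(O) = 4/3 (g(O) = 4*(⅓) = 4/3)
g(4) + w(-3, -5)*9 = 4/3 - 3*(1 - 5)*9 = 4/3 - 3*(-4)*9 = 4/3 + 12*9 = 4/3 + 108 = 328/3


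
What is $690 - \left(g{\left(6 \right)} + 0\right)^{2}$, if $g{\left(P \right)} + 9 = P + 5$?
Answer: $686$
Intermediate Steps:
$g{\left(P \right)} = -4 + P$ ($g{\left(P \right)} = -9 + \left(P + 5\right) = -9 + \left(5 + P\right) = -4 + P$)
$690 - \left(g{\left(6 \right)} + 0\right)^{2} = 690 - \left(\left(-4 + 6\right) + 0\right)^{2} = 690 - \left(2 + 0\right)^{2} = 690 - 2^{2} = 690 - 4 = 686$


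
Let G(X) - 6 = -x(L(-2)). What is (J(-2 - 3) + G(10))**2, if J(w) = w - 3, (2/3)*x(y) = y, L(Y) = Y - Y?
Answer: 4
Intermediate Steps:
L(Y) = 0
x(y) = 3*y/2
J(w) = -3 + w
G(X) = 6 (G(X) = 6 - 3*0/2 = 6 - 1*0 = 6 + 0 = 6)
(J(-2 - 3) + G(10))**2 = ((-3 + (-2 - 3)) + 6)**2 = ((-3 - 5) + 6)**2 = (-8 + 6)**2 = (-2)**2 = 4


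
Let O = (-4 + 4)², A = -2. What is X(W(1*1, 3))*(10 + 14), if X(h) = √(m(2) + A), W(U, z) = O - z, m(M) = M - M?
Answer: 24*I*√2 ≈ 33.941*I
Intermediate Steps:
m(M) = 0
O = 0 (O = 0² = 0)
W(U, z) = -z (W(U, z) = 0 - z = -z)
X(h) = I*√2 (X(h) = √(0 - 2) = √(-2) = I*√2)
X(W(1*1, 3))*(10 + 14) = (I*√2)*(10 + 14) = (I*√2)*24 = 24*I*√2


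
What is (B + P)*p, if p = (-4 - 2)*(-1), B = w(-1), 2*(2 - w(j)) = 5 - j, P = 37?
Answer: 216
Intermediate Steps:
w(j) = -1/2 + j/2 (w(j) = 2 - (5 - j)/2 = 2 + (-5/2 + j/2) = -1/2 + j/2)
B = -1 (B = -1/2 + (1/2)*(-1) = -1/2 - 1/2 = -1)
p = 6 (p = -6*(-1) = 6)
(B + P)*p = (-1 + 37)*6 = 36*6 = 216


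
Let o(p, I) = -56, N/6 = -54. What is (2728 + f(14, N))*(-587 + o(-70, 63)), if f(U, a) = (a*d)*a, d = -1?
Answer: 65745464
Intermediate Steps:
N = -324 (N = 6*(-54) = -324)
f(U, a) = -a² (f(U, a) = (a*(-1))*a = (-a)*a = -a²)
(2728 + f(14, N))*(-587 + o(-70, 63)) = (2728 - 1*(-324)²)*(-587 - 56) = (2728 - 1*104976)*(-643) = (2728 - 104976)*(-643) = -102248*(-643) = 65745464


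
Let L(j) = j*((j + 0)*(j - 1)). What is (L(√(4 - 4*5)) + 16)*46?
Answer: 1472 - 2944*I ≈ 1472.0 - 2944.0*I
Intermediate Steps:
L(j) = j²*(-1 + j) (L(j) = j*(j*(-1 + j)) = j²*(-1 + j))
(L(√(4 - 4*5)) + 16)*46 = ((√(4 - 4*5))²*(-1 + √(4 - 4*5)) + 16)*46 = ((√(4 - 20))²*(-1 + √(4 - 20)) + 16)*46 = ((√(-16))²*(-1 + √(-16)) + 16)*46 = ((4*I)²*(-1 + 4*I) + 16)*46 = (-16*(-1 + 4*I) + 16)*46 = ((16 - 64*I) + 16)*46 = (32 - 64*I)*46 = 1472 - 2944*I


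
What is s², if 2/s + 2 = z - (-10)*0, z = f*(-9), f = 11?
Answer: 4/10201 ≈ 0.00039212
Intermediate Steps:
z = -99 (z = 11*(-9) = -99)
s = -2/101 (s = 2/(-2 + (-99 - (-10)*0)) = 2/(-2 + (-99 - 1*0)) = 2/(-2 + (-99 + 0)) = 2/(-2 - 99) = 2/(-101) = 2*(-1/101) = -2/101 ≈ -0.019802)
s² = (-2/101)² = 4/10201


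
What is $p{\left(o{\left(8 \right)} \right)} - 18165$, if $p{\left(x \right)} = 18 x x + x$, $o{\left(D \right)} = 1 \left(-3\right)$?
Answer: $-18006$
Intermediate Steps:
$o{\left(D \right)} = -3$
$p{\left(x \right)} = x + 18 x^{2}$ ($p{\left(x \right)} = 18 x^{2} + x = x + 18 x^{2}$)
$p{\left(o{\left(8 \right)} \right)} - 18165 = - 3 \left(1 + 18 \left(-3\right)\right) - 18165 = - 3 \left(1 - 54\right) - 18165 = \left(-3\right) \left(-53\right) - 18165 = 159 - 18165 = -18006$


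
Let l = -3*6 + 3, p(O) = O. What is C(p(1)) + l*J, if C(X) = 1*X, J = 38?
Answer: -569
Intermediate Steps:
C(X) = X
l = -15 (l = -18 + 3 = -15)
C(p(1)) + l*J = 1 - 15*38 = 1 - 570 = -569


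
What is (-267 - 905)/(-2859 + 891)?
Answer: 293/492 ≈ 0.59553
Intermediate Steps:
(-267 - 905)/(-2859 + 891) = -1172/(-1968) = -1172*(-1/1968) = 293/492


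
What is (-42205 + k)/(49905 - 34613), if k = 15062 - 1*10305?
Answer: -9362/3823 ≈ -2.4489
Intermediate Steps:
k = 4757 (k = 15062 - 10305 = 4757)
(-42205 + k)/(49905 - 34613) = (-42205 + 4757)/(49905 - 34613) = -37448/15292 = -37448*1/15292 = -9362/3823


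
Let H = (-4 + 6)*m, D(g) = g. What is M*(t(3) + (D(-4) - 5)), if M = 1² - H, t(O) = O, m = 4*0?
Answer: -6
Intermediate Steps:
m = 0
H = 0 (H = (-4 + 6)*0 = 2*0 = 0)
M = 1 (M = 1² - 1*0 = 1 + 0 = 1)
M*(t(3) + (D(-4) - 5)) = 1*(3 + (-4 - 5)) = 1*(3 - 9) = 1*(-6) = -6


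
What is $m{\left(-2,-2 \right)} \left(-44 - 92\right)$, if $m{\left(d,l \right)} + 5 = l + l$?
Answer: $1224$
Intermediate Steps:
$m{\left(d,l \right)} = -5 + 2 l$ ($m{\left(d,l \right)} = -5 + \left(l + l\right) = -5 + 2 l$)
$m{\left(-2,-2 \right)} \left(-44 - 92\right) = \left(-5 + 2 \left(-2\right)\right) \left(-44 - 92\right) = \left(-5 - 4\right) \left(-136\right) = \left(-9\right) \left(-136\right) = 1224$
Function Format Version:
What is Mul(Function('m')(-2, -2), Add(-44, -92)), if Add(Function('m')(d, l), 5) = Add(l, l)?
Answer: 1224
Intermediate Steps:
Function('m')(d, l) = Add(-5, Mul(2, l)) (Function('m')(d, l) = Add(-5, Add(l, l)) = Add(-5, Mul(2, l)))
Mul(Function('m')(-2, -2), Add(-44, -92)) = Mul(Add(-5, Mul(2, -2)), Add(-44, -92)) = Mul(Add(-5, -4), -136) = Mul(-9, -136) = 1224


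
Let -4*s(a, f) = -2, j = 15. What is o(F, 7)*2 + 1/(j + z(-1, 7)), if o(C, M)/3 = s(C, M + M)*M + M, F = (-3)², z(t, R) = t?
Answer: 883/14 ≈ 63.071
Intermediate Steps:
s(a, f) = ½ (s(a, f) = -¼*(-2) = ½)
F = 9
o(C, M) = 9*M/2 (o(C, M) = 3*(M/2 + M) = 3*(3*M/2) = 9*M/2)
o(F, 7)*2 + 1/(j + z(-1, 7)) = ((9/2)*7)*2 + 1/(15 - 1) = (63/2)*2 + 1/14 = 63 + 1/14 = 883/14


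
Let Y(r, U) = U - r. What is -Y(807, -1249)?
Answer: 2056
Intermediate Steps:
-Y(807, -1249) = -(-1249 - 1*807) = -(-1249 - 807) = -1*(-2056) = 2056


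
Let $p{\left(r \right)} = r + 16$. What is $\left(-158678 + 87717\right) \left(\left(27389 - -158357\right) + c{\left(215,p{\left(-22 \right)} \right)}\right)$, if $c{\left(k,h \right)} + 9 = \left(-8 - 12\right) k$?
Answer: $-12874950957$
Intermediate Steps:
$p{\left(r \right)} = 16 + r$
$c{\left(k,h \right)} = -9 - 20 k$ ($c{\left(k,h \right)} = -9 + \left(-8 - 12\right) k = -9 - 20 k$)
$\left(-158678 + 87717\right) \left(\left(27389 - -158357\right) + c{\left(215,p{\left(-22 \right)} \right)}\right) = \left(-158678 + 87717\right) \left(\left(27389 - -158357\right) - 4309\right) = - 70961 \left(\left(27389 + 158357\right) - 4309\right) = - 70961 \left(185746 - 4309\right) = \left(-70961\right) 181437 = -12874950957$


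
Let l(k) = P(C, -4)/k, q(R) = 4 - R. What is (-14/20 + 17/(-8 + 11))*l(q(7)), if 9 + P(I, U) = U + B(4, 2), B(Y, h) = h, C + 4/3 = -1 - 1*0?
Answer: 1639/90 ≈ 18.211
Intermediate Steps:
C = -7/3 (C = -4/3 + (-1 - 1*0) = -4/3 + (-1 + 0) = -4/3 - 1 = -7/3 ≈ -2.3333)
P(I, U) = -7 + U (P(I, U) = -9 + (U + 2) = -9 + (2 + U) = -7 + U)
l(k) = -11/k (l(k) = (-7 - 4)/k = -11/k)
(-14/20 + 17/(-8 + 11))*l(q(7)) = (-14/20 + 17/(-8 + 11))*(-11/(4 - 1*7)) = (-14*1/20 + 17/3)*(-11/(4 - 7)) = (-7/10 + 17*(⅓))*(-11/(-3)) = (-7/10 + 17/3)*(-11*(-⅓)) = (149/30)*(11/3) = 1639/90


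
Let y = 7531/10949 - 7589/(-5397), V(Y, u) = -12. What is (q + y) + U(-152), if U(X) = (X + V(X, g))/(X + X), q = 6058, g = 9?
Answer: 27218142571465/4490973228 ≈ 6060.6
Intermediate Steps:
y = 123736768/59091753 (y = 7531*(1/10949) - 7589*(-1/5397) = 7531/10949 + 7589/5397 = 123736768/59091753 ≈ 2.0940)
U(X) = (-12 + X)/(2*X) (U(X) = (X - 12)/(X + X) = (-12 + X)/((2*X)) = (-12 + X)*(1/(2*X)) = (-12 + X)/(2*X))
(q + y) + U(-152) = (6058 + 123736768/59091753) + (½)*(-12 - 152)/(-152) = 358101576442/59091753 + (½)*(-1/152)*(-164) = 358101576442/59091753 + 41/76 = 27218142571465/4490973228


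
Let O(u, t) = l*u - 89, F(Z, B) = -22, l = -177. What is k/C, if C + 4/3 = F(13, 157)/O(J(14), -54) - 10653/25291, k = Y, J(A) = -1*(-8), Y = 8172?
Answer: -133307343540/28382987 ≈ -4696.7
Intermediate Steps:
J(A) = 8
k = 8172
O(u, t) = -89 - 177*u (O(u, t) = -177*u - 89 = -89 - 177*u)
C = -28382987/16312695 (C = -4/3 + (-22/(-89 - 177*8) - 10653/25291) = -4/3 + (-22/(-89 - 1416) - 10653*1/25291) = -4/3 + (-22/(-1505) - 10653/25291) = -4/3 + (-22*(-1/1505) - 10653/25291) = -4/3 + (22/1505 - 10653/25291) = -4/3 - 2210909/5437565 = -28382987/16312695 ≈ -1.7399)
k/C = 8172/(-28382987/16312695) = 8172*(-16312695/28382987) = -133307343540/28382987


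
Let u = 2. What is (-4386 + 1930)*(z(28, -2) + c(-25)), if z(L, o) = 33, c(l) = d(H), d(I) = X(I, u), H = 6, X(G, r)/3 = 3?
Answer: -103152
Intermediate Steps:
X(G, r) = 9 (X(G, r) = 3*3 = 9)
d(I) = 9
c(l) = 9
(-4386 + 1930)*(z(28, -2) + c(-25)) = (-4386 + 1930)*(33 + 9) = -2456*42 = -103152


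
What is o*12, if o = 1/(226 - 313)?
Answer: -4/29 ≈ -0.13793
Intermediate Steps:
o = -1/87 (o = 1/(-87) = -1/87 ≈ -0.011494)
o*12 = -1/87*12 = -4/29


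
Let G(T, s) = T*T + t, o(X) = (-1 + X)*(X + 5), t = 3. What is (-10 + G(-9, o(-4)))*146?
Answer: 10804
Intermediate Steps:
o(X) = (-1 + X)*(5 + X)
G(T, s) = 3 + T**2 (G(T, s) = T*T + 3 = T**2 + 3 = 3 + T**2)
(-10 + G(-9, o(-4)))*146 = (-10 + (3 + (-9)**2))*146 = (-10 + (3 + 81))*146 = (-10 + 84)*146 = 74*146 = 10804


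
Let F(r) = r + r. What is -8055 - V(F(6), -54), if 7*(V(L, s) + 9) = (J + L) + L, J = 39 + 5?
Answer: -56390/7 ≈ -8055.7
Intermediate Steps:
J = 44
F(r) = 2*r
V(L, s) = -19/7 + 2*L/7 (V(L, s) = -9 + ((44 + L) + L)/7 = -9 + (44 + 2*L)/7 = -9 + (44/7 + 2*L/7) = -19/7 + 2*L/7)
-8055 - V(F(6), -54) = -8055 - (-19/7 + 2*(2*6)/7) = -8055 - (-19/7 + (2/7)*12) = -8055 - (-19/7 + 24/7) = -8055 - 1*5/7 = -8055 - 5/7 = -56390/7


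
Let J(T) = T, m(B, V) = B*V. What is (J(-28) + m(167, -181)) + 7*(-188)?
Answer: -31571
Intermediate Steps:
(J(-28) + m(167, -181)) + 7*(-188) = (-28 + 167*(-181)) + 7*(-188) = (-28 - 30227) - 1316 = -30255 - 1316 = -31571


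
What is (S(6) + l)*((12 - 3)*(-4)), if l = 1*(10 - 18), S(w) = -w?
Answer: 504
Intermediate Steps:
l = -8 (l = 1*(-8) = -8)
(S(6) + l)*((12 - 3)*(-4)) = (-1*6 - 8)*((12 - 3)*(-4)) = (-6 - 8)*(9*(-4)) = -14*(-36) = 504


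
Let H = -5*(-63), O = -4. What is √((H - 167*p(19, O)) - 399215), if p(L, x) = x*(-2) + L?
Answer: I*√403409 ≈ 635.14*I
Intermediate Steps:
p(L, x) = L - 2*x (p(L, x) = -2*x + L = L - 2*x)
H = 315
√((H - 167*p(19, O)) - 399215) = √((315 - 167*(19 - 2*(-4))) - 399215) = √((315 - 167*(19 + 8)) - 399215) = √((315 - 167*27) - 399215) = √((315 - 4509) - 399215) = √(-4194 - 399215) = √(-403409) = I*√403409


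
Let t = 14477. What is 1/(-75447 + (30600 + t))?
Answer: -1/30370 ≈ -3.2927e-5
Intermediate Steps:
1/(-75447 + (30600 + t)) = 1/(-75447 + (30600 + 14477)) = 1/(-75447 + 45077) = 1/(-30370) = -1/30370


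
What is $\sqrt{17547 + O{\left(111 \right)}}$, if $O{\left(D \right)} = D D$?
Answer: $2 \sqrt{7467} \approx 172.82$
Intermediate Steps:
$O{\left(D \right)} = D^{2}$
$\sqrt{17547 + O{\left(111 \right)}} = \sqrt{17547 + 111^{2}} = \sqrt{17547 + 12321} = \sqrt{29868} = 2 \sqrt{7467}$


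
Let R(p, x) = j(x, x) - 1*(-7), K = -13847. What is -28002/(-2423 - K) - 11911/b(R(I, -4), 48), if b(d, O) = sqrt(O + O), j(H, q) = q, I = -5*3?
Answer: -4667/1904 - 11911*sqrt(6)/24 ≈ -1218.1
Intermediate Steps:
I = -15
R(p, x) = 7 + x (R(p, x) = x - 1*(-7) = x + 7 = 7 + x)
b(d, O) = sqrt(2)*sqrt(O) (b(d, O) = sqrt(2*O) = sqrt(2)*sqrt(O))
-28002/(-2423 - K) - 11911/b(R(I, -4), 48) = -28002/(-2423 - 1*(-13847)) - 11911*sqrt(6)/24 = -28002/(-2423 + 13847) - 11911*sqrt(6)/24 = -28002/11424 - 11911*sqrt(6)/24 = -28002*1/11424 - 11911*sqrt(6)/24 = -4667/1904 - 11911*sqrt(6)/24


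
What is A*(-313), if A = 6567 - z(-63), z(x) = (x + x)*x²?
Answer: -158584893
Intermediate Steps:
z(x) = 2*x³ (z(x) = (2*x)*x² = 2*x³)
A = 506661 (A = 6567 - 2*(-63)³ = 6567 - 2*(-250047) = 6567 - 1*(-500094) = 6567 + 500094 = 506661)
A*(-313) = 506661*(-313) = -158584893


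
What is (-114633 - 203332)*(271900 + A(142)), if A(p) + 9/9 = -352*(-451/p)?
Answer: -6163498742825/71 ≈ -8.6810e+10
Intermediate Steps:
A(p) = -1 + 158752/p (A(p) = -1 - 352*(-451/p) = -1 - (-158752)/p = -1 + 158752/p)
(-114633 - 203332)*(271900 + A(142)) = (-114633 - 203332)*(271900 + (158752 - 1*142)/142) = -317965*(271900 + (158752 - 142)/142) = -317965*(271900 + (1/142)*158610) = -317965*(271900 + 79305/71) = -317965*19384205/71 = -6163498742825/71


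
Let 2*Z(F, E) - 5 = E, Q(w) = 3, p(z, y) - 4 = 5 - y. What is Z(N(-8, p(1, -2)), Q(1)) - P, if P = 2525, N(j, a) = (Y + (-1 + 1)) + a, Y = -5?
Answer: -2521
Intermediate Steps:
p(z, y) = 9 - y (p(z, y) = 4 + (5 - y) = 9 - y)
N(j, a) = -5 + a (N(j, a) = (-5 + (-1 + 1)) + a = (-5 + 0) + a = -5 + a)
Z(F, E) = 5/2 + E/2
Z(N(-8, p(1, -2)), Q(1)) - P = (5/2 + (1/2)*3) - 1*2525 = (5/2 + 3/2) - 2525 = 4 - 2525 = -2521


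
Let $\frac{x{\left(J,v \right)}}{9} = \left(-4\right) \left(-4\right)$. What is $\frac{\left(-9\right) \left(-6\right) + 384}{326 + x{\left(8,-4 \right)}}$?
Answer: $\frac{219}{235} \approx 0.93192$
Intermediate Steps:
$x{\left(J,v \right)} = 144$ ($x{\left(J,v \right)} = 9 \left(\left(-4\right) \left(-4\right)\right) = 9 \cdot 16 = 144$)
$\frac{\left(-9\right) \left(-6\right) + 384}{326 + x{\left(8,-4 \right)}} = \frac{\left(-9\right) \left(-6\right) + 384}{326 + 144} = \frac{54 + 384}{470} = 438 \cdot \frac{1}{470} = \frac{219}{235}$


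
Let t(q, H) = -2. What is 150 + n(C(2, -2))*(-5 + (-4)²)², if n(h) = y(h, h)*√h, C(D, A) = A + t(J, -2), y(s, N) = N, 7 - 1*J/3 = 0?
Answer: 150 - 968*I ≈ 150.0 - 968.0*I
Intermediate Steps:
J = 21 (J = 21 - 3*0 = 21 + 0 = 21)
C(D, A) = -2 + A (C(D, A) = A - 2 = -2 + A)
n(h) = h^(3/2) (n(h) = h*√h = h^(3/2))
150 + n(C(2, -2))*(-5 + (-4)²)² = 150 + (-2 - 2)^(3/2)*(-5 + (-4)²)² = 150 + (-4)^(3/2)*(-5 + 16)² = 150 - 8*I*11² = 150 - 8*I*121 = 150 - 968*I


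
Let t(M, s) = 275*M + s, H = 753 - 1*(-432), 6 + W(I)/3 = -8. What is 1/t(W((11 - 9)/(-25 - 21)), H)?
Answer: -1/10365 ≈ -9.6478e-5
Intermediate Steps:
W(I) = -42 (W(I) = -18 + 3*(-8) = -18 - 24 = -42)
H = 1185 (H = 753 + 432 = 1185)
t(M, s) = s + 275*M
1/t(W((11 - 9)/(-25 - 21)), H) = 1/(1185 + 275*(-42)) = 1/(1185 - 11550) = 1/(-10365) = -1/10365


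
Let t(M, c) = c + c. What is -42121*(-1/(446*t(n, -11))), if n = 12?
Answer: -42121/9812 ≈ -4.2928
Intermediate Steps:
t(M, c) = 2*c
-42121*(-1/(446*t(n, -11))) = -42121/((-892*(-11))) = -42121/((-446*(-22))) = -42121/9812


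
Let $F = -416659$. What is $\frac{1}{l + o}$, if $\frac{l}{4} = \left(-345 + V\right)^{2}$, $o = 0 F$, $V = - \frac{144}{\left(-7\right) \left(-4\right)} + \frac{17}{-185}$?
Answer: $\frac{1677025}{822844923664} \approx 2.0381 \cdot 10^{-6}$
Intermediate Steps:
$V = - \frac{6779}{1295}$ ($V = - \frac{144}{28} + 17 \left(- \frac{1}{185}\right) = \left(-144\right) \frac{1}{28} - \frac{17}{185} = - \frac{36}{7} - \frac{17}{185} = - \frac{6779}{1295} \approx -5.2347$)
$o = 0$ ($o = 0 \left(-416659\right) = 0$)
$l = \frac{822844923664}{1677025}$ ($l = 4 \left(-345 - \frac{6779}{1295}\right)^{2} = 4 \left(- \frac{453554}{1295}\right)^{2} = 4 \cdot \frac{205711230916}{1677025} = \frac{822844923664}{1677025} \approx 4.9066 \cdot 10^{5}$)
$\frac{1}{l + o} = \frac{1}{\frac{822844923664}{1677025} + 0} = \frac{1}{\frac{822844923664}{1677025}} = \frac{1677025}{822844923664}$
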